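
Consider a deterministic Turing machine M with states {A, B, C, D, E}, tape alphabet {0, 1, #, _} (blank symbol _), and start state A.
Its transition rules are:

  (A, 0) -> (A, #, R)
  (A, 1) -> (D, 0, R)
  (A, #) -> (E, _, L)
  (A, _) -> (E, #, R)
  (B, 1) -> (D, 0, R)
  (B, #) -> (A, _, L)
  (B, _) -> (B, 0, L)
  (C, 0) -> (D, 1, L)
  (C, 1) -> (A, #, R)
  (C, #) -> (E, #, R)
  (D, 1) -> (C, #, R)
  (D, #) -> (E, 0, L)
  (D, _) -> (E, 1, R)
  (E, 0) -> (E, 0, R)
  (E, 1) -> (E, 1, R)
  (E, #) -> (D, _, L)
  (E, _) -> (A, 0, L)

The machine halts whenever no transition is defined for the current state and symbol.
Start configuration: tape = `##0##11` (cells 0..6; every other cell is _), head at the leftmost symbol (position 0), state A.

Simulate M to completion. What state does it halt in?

D

A | ___[#]#0##11   read # → write _, move L, go to E
E | __[_]_#0##11   read _ → write 0, move L, go to A
A | _[_]0_#0##11   read _ → write #, move R, go to E
E | _#[0]_#0##11   read 0 → write 0, move R, go to E
E | _#0[_]#0##11   read _ → write 0, move L, go to A
A | _#[0]0#0##11   read 0 → write #, move R, go to A
A | _##[0]#0##11   read 0 → write #, move R, go to A
A | _###[#]0##11   read # → write _, move L, go to E
E | _##[#]_0##11   read # → write _, move L, go to D
D | _#[#]__0##11   read # → write 0, move L, go to E
E | _[#]0__0##11   read # → write _, move L, go to D
D | [_]_0__0##11   read _ → write 1, move R, go to E
E | 1[_]0__0##11   read _ → write 0, move L, go to A
A | [1]00__0##11   read 1 → write 0, move R, go to D
D | 0[0]0__0##11
No transition is defined for (D, 0); M halts in state D.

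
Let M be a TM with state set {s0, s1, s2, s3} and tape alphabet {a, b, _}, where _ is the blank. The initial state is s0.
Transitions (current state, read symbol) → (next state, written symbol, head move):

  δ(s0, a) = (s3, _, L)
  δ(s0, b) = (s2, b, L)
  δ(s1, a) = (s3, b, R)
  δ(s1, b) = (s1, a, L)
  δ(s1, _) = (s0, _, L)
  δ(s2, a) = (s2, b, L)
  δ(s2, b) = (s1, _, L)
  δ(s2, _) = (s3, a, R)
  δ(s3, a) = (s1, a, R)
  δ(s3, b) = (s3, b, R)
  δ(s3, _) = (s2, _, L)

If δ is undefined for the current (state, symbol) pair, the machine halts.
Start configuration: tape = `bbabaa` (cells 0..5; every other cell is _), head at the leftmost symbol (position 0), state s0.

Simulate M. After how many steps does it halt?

s0 | ___[b]babaa_   read b → write b, move L, go to s2
s2 | __[_]bbabaa_   read _ → write a, move R, go to s3
s3 | __a[b]babaa_   read b → write b, move R, go to s3
s3 | __ab[b]abaa_   read b → write b, move R, go to s3
s3 | __abb[a]baa_   read a → write a, move R, go to s1
s1 | __abba[b]aa_   read b → write a, move L, go to s1
s1 | __abb[a]aaa_   read a → write b, move R, go to s3
s3 | __abbb[a]aa_   read a → write a, move R, go to s1
s1 | __abbba[a]a_   read a → write b, move R, go to s3
s3 | __abbbab[a]_   read a → write a, move R, go to s1
s1 | __abbbaba[_]   read _ → write _, move L, go to s0
s0 | __abbbab[a]_   read a → write _, move L, go to s3
s3 | __abbba[b]__   read b → write b, move R, go to s3
s3 | __abbbab[_]_   read _ → write _, move L, go to s2
s2 | __abbba[b]__   read b → write _, move L, go to s1
s1 | __abbb[a]___   read a → write b, move R, go to s3
s3 | __abbbb[_]__   read _ → write _, move L, go to s2
s2 | __abbb[b]___   read b → write _, move L, go to s1
s1 | __abb[b]____   read b → write a, move L, go to s1
s1 | __ab[b]a____   read b → write a, move L, go to s1
s1 | __a[b]aa____   read b → write a, move L, go to s1
s1 | __[a]aaa____   read a → write b, move R, go to s3
s3 | __b[a]aa____   read a → write a, move R, go to s1
s1 | __ba[a]a____   read a → write b, move R, go to s3
s3 | __bab[a]____   read a → write a, move R, go to s1
s1 | __baba[_]___   read _ → write _, move L, go to s0
s0 | __bab[a]____   read a → write _, move L, go to s3
s3 | __ba[b]_____   read b → write b, move R, go to s3
s3 | __bab[_]____   read _ → write _, move L, go to s2
s2 | __ba[b]_____   read b → write _, move L, go to s1
s1 | __b[a]______   read a → write b, move R, go to s3
s3 | __bb[_]_____   read _ → write _, move L, go to s2
s2 | __b[b]______   read b → write _, move L, go to s1
s1 | __[b]_______   read b → write a, move L, go to s1
s1 | _[_]a_______   read _ → write _, move L, go to s0
s0 | [_]_a_______
M halts after 35 transitions.

35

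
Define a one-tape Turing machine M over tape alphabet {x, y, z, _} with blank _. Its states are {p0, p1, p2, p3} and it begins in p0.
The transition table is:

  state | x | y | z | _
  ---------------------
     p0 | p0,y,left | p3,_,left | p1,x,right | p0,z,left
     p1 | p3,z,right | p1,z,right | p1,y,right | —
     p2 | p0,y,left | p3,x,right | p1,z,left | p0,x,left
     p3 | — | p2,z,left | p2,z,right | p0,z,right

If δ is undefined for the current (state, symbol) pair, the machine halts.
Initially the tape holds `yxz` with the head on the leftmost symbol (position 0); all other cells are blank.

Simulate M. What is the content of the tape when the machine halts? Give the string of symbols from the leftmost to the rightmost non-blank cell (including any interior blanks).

xyzxzxy

state=p0 head=0 tape=_[y]xz____   (p0,y)→(p3,_,left)
state=p3 head=-1 tape=[_]_xz____   (p3,_)→(p0,z,right)
state=p0 head=0 tape=z[_]xz____   (p0,_)→(p0,z,left)
state=p0 head=-1 tape=[z]zxz____   (p0,z)→(p1,x,right)
state=p1 head=0 tape=x[z]xz____   (p1,z)→(p1,y,right)
state=p1 head=1 tape=xy[x]z____   (p1,x)→(p3,z,right)
state=p3 head=2 tape=xyz[z]____   (p3,z)→(p2,z,right)
state=p2 head=3 tape=xyzz[_]___   (p2,_)→(p0,x,left)
state=p0 head=2 tape=xyz[z]x___   (p0,z)→(p1,x,right)
state=p1 head=3 tape=xyzx[x]___   (p1,x)→(p3,z,right)
state=p3 head=4 tape=xyzxz[_]__   (p3,_)→(p0,z,right)
state=p0 head=5 tape=xyzxzz[_]_   (p0,_)→(p0,z,left)
state=p0 head=4 tape=xyzxz[z]z_   (p0,z)→(p1,x,right)
state=p1 head=5 tape=xyzxzx[z]_   (p1,z)→(p1,y,right)
state=p1 head=6 tape=xyzxzxy[_]
The non-blank tape span at halt is xyzxzxy.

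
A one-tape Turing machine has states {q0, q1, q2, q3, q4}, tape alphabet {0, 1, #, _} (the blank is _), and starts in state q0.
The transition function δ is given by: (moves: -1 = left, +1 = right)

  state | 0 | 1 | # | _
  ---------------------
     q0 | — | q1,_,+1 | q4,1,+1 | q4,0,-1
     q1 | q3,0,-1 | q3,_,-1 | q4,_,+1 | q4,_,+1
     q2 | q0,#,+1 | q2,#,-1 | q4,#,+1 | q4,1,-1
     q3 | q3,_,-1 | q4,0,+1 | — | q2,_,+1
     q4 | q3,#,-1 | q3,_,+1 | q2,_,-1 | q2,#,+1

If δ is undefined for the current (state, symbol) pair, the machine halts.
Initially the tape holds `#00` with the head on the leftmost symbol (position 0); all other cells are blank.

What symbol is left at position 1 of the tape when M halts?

state=q0 head=0 tape=__[#]00   (q0,#)→(q4,1,+1)
state=q4 head=1 tape=__1[0]0   (q4,0)→(q3,#,-1)
state=q3 head=0 tape=__[1]#0   (q3,1)→(q4,0,+1)
state=q4 head=1 tape=__0[#]0   (q4,#)→(q2,_,-1)
state=q2 head=0 tape=__[0]_0   (q2,0)→(q0,#,+1)
state=q0 head=1 tape=__#[_]0   (q0,_)→(q4,0,-1)
state=q4 head=0 tape=__[#]00   (q4,#)→(q2,_,-1)
state=q2 head=-1 tape=_[_]_00   (q2,_)→(q4,1,-1)
state=q4 head=-2 tape=[_]1_00   (q4,_)→(q2,#,+1)
state=q2 head=-1 tape=#[1]_00   (q2,1)→(q2,#,-1)
state=q2 head=-2 tape=[#]#_00   (q2,#)→(q4,#,+1)
state=q4 head=-1 tape=#[#]_00   (q4,#)→(q2,_,-1)
state=q2 head=-2 tape=[#]__00   (q2,#)→(q4,#,+1)
state=q4 head=-1 tape=#[_]_00   (q4,_)→(q2,#,+1)
state=q2 head=0 tape=##[_]00   (q2,_)→(q4,1,-1)
state=q4 head=-1 tape=#[#]100   (q4,#)→(q2,_,-1)
state=q2 head=-2 tape=[#]_100   (q2,#)→(q4,#,+1)
state=q4 head=-1 tape=#[_]100   (q4,_)→(q2,#,+1)
state=q2 head=0 tape=##[1]00   (q2,1)→(q2,#,-1)
state=q2 head=-1 tape=#[#]#00   (q2,#)→(q4,#,+1)
state=q4 head=0 tape=##[#]00   (q4,#)→(q2,_,-1)
state=q2 head=-1 tape=#[#]_00   (q2,#)→(q4,#,+1)
state=q4 head=0 tape=##[_]00   (q4,_)→(q2,#,+1)
state=q2 head=1 tape=###[0]0   (q2,0)→(q0,#,+1)
state=q0 head=2 tape=####[0]
Cell 1 holds # when M halts.

#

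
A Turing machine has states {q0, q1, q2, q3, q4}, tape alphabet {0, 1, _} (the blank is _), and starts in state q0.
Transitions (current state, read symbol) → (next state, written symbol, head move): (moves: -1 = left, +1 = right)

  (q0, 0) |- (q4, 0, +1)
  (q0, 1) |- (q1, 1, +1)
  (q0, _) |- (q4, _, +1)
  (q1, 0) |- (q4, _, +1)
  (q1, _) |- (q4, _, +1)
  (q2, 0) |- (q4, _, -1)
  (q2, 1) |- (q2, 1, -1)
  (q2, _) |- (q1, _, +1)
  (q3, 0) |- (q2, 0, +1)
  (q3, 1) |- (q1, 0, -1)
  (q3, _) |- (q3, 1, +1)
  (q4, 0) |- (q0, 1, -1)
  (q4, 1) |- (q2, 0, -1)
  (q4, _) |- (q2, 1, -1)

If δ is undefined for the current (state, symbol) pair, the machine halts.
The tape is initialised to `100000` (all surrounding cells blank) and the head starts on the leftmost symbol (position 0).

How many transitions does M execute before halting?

q0 | [1]00000_   read 1 → write 1, move +1, go to q1
q1 | 1[0]0000_   read 0 → write _, move +1, go to q4
q4 | 1_[0]000_   read 0 → write 1, move -1, go to q0
q0 | 1[_]1000_   read _ → write _, move +1, go to q4
q4 | 1_[1]000_   read 1 → write 0, move -1, go to q2
q2 | 1[_]0000_   read _ → write _, move +1, go to q1
q1 | 1_[0]000_   read 0 → write _, move +1, go to q4
q4 | 1__[0]00_   read 0 → write 1, move -1, go to q0
q0 | 1_[_]100_   read _ → write _, move +1, go to q4
q4 | 1__[1]00_   read 1 → write 0, move -1, go to q2
q2 | 1_[_]000_   read _ → write _, move +1, go to q1
q1 | 1__[0]00_   read 0 → write _, move +1, go to q4
q4 | 1___[0]0_   read 0 → write 1, move -1, go to q0
q0 | 1__[_]10_   read _ → write _, move +1, go to q4
q4 | 1___[1]0_   read 1 → write 0, move -1, go to q2
q2 | 1__[_]00_   read _ → write _, move +1, go to q1
q1 | 1___[0]0_   read 0 → write _, move +1, go to q4
q4 | 1____[0]_   read 0 → write 1, move -1, go to q0
q0 | 1___[_]1_   read _ → write _, move +1, go to q4
q4 | 1____[1]_   read 1 → write 0, move -1, go to q2
q2 | 1___[_]0_   read _ → write _, move +1, go to q1
q1 | 1____[0]_   read 0 → write _, move +1, go to q4
q4 | 1_____[_]   read _ → write 1, move -1, go to q2
q2 | 1____[_]1   read _ → write _, move +1, go to q1
q1 | 1_____[1]
M halts after 24 transitions.

24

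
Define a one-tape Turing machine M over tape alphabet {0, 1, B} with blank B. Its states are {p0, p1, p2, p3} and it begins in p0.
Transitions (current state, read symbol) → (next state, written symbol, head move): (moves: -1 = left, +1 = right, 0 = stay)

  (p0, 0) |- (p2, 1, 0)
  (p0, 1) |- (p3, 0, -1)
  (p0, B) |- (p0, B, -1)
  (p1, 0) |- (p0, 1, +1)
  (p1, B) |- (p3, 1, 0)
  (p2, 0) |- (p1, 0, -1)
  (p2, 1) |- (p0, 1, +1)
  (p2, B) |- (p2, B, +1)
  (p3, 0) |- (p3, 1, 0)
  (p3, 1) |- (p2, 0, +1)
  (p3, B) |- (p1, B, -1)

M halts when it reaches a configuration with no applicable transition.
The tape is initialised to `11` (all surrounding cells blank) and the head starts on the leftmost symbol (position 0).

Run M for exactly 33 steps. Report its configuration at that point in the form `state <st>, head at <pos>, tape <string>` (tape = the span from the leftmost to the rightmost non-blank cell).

state p0, head at 1, tape 0111

state=p0 head=0 tape=BB[1]1B   (p0,1)→(p3,0,-1)
state=p3 head=-1 tape=B[B]01B   (p3,B)→(p1,B,-1)
state=p1 head=-2 tape=[B]B01B   (p1,B)→(p3,1,0)
state=p3 head=-2 tape=[1]B01B   (p3,1)→(p2,0,+1)
state=p2 head=-1 tape=0[B]01B   (p2,B)→(p2,B,+1)
state=p2 head=0 tape=0B[0]1B   (p2,0)→(p1,0,-1)
state=p1 head=-1 tape=0[B]01B   (p1,B)→(p3,1,0)
state=p3 head=-1 tape=0[1]01B   (p3,1)→(p2,0,+1)
state=p2 head=0 tape=00[0]1B   (p2,0)→(p1,0,-1)
state=p1 head=-1 tape=0[0]01B   (p1,0)→(p0,1,+1)
state=p0 head=0 tape=01[0]1B   (p0,0)→(p2,1,0)
state=p2 head=0 tape=01[1]1B   (p2,1)→(p0,1,+1)
state=p0 head=1 tape=011[1]B   (p0,1)→(p3,0,-1)
state=p3 head=0 tape=01[1]0B   (p3,1)→(p2,0,+1)
state=p2 head=1 tape=010[0]B   (p2,0)→(p1,0,-1)
state=p1 head=0 tape=01[0]0B   (p1,0)→(p0,1,+1)
state=p0 head=1 tape=011[0]B   (p0,0)→(p2,1,0)
state=p2 head=1 tape=011[1]B   (p2,1)→(p0,1,+1)
state=p0 head=2 tape=0111[B]   (p0,B)→(p0,B,-1)
state=p0 head=1 tape=011[1]B   (p0,1)→(p3,0,-1)
state=p3 head=0 tape=01[1]0B   (p3,1)→(p2,0,+1)
state=p2 head=1 tape=010[0]B   (p2,0)→(p1,0,-1)
state=p1 head=0 tape=01[0]0B   (p1,0)→(p0,1,+1)
state=p0 head=1 tape=011[0]B   (p0,0)→(p2,1,0)
state=p2 head=1 tape=011[1]B   (p2,1)→(p0,1,+1)
state=p0 head=2 tape=0111[B]   (p0,B)→(p0,B,-1)
state=p0 head=1 tape=011[1]B   (p0,1)→(p3,0,-1)
state=p3 head=0 tape=01[1]0B   (p3,1)→(p2,0,+1)
state=p2 head=1 tape=010[0]B   (p2,0)→(p1,0,-1)
state=p1 head=0 tape=01[0]0B   (p1,0)→(p0,1,+1)
state=p0 head=1 tape=011[0]B   (p0,0)→(p2,1,0)
state=p2 head=1 tape=011[1]B   (p2,1)→(p0,1,+1)
state=p0 head=2 tape=0111[B]   (p0,B)→(p0,B,-1)
state=p0 head=1 tape=011[1]B
After 33 steps: state p0, head at 1, tape 0111.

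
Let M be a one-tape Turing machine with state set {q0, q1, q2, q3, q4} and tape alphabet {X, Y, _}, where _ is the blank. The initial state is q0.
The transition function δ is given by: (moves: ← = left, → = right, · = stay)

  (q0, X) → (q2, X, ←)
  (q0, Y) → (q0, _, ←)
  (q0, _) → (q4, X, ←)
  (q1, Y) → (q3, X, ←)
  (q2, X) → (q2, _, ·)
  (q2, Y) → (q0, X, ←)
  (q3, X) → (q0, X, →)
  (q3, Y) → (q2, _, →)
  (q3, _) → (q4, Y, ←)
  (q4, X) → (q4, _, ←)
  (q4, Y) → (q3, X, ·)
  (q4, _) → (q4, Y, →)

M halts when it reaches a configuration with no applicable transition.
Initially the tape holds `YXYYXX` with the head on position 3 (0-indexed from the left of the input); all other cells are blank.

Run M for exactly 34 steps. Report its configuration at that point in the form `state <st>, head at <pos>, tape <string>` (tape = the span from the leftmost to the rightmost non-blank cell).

state q4, head at -4, tape Y_XXXXX__XX

state=q0 head=3 tape=_____YXY[Y]XX   (q0,Y)→(q0,_,←)
state=q0 head=2 tape=_____YX[Y]_XX   (q0,Y)→(q0,_,←)
state=q0 head=1 tape=_____Y[X]__XX   (q0,X)→(q2,X,←)
state=q2 head=0 tape=_____[Y]X__XX   (q2,Y)→(q0,X,←)
state=q0 head=-1 tape=____[_]XX__XX   (q0,_)→(q4,X,←)
state=q4 head=-2 tape=___[_]XXX__XX   (q4,_)→(q4,Y,→)
state=q4 head=-1 tape=___Y[X]XX__XX   (q4,X)→(q4,_,←)
state=q4 head=-2 tape=___[Y]_XX__XX   (q4,Y)→(q3,X,·)
state=q3 head=-2 tape=___[X]_XX__XX   (q3,X)→(q0,X,→)
state=q0 head=-1 tape=___X[_]XX__XX   (q0,_)→(q4,X,←)
state=q4 head=-2 tape=___[X]XXX__XX   (q4,X)→(q4,_,←)
state=q4 head=-3 tape=__[_]_XXX__XX   (q4,_)→(q4,Y,→)
state=q4 head=-2 tape=__Y[_]XXX__XX   (q4,_)→(q4,Y,→)
state=q4 head=-1 tape=__YY[X]XX__XX   (q4,X)→(q4,_,←)
state=q4 head=-2 tape=__Y[Y]_XX__XX   (q4,Y)→(q3,X,·)
state=q3 head=-2 tape=__Y[X]_XX__XX   (q3,X)→(q0,X,→)
state=q0 head=-1 tape=__YX[_]XX__XX   (q0,_)→(q4,X,←)
state=q4 head=-2 tape=__Y[X]XXX__XX   (q4,X)→(q4,_,←)
state=q4 head=-3 tape=__[Y]_XXX__XX   (q4,Y)→(q3,X,·)
state=q3 head=-3 tape=__[X]_XXX__XX   (q3,X)→(q0,X,→)
state=q0 head=-2 tape=__X[_]XXX__XX   (q0,_)→(q4,X,←)
state=q4 head=-3 tape=__[X]XXXX__XX   (q4,X)→(q4,_,←)
state=q4 head=-4 tape=_[_]_XXXX__XX   (q4,_)→(q4,Y,→)
state=q4 head=-3 tape=_Y[_]XXXX__XX   (q4,_)→(q4,Y,→)
state=q4 head=-2 tape=_YY[X]XXX__XX   (q4,X)→(q4,_,←)
state=q4 head=-3 tape=_Y[Y]_XXX__XX   (q4,Y)→(q3,X,·)
state=q3 head=-3 tape=_Y[X]_XXX__XX   (q3,X)→(q0,X,→)
state=q0 head=-2 tape=_YX[_]XXX__XX   (q0,_)→(q4,X,←)
state=q4 head=-3 tape=_Y[X]XXXX__XX   (q4,X)→(q4,_,←)
state=q4 head=-4 tape=_[Y]_XXXX__XX   (q4,Y)→(q3,X,·)
state=q3 head=-4 tape=_[X]_XXXX__XX   (q3,X)→(q0,X,→)
state=q0 head=-3 tape=_X[_]XXXX__XX   (q0,_)→(q4,X,←)
state=q4 head=-4 tape=_[X]XXXXX__XX   (q4,X)→(q4,_,←)
state=q4 head=-5 tape=[_]_XXXXX__XX   (q4,_)→(q4,Y,→)
state=q4 head=-4 tape=Y[_]XXXXX__XX
After 34 steps: state q4, head at -4, tape Y_XXXXX__XX.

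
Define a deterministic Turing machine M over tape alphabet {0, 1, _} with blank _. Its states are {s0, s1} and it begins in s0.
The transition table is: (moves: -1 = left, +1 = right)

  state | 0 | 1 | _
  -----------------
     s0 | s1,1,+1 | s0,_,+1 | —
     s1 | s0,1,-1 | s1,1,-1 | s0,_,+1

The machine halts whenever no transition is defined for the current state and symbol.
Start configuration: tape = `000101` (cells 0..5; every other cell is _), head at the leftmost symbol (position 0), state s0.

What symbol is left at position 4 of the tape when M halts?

s0 | [0]00101_   read 0 → write 1, move +1, go to s1
s1 | 1[0]0101_   read 0 → write 1, move -1, go to s0
s0 | [1]10101_   read 1 → write _, move +1, go to s0
s0 | _[1]0101_   read 1 → write _, move +1, go to s0
s0 | __[0]101_   read 0 → write 1, move +1, go to s1
s1 | __1[1]01_   read 1 → write 1, move -1, go to s1
s1 | __[1]101_   read 1 → write 1, move -1, go to s1
s1 | _[_]1101_   read _ → write _, move +1, go to s0
s0 | __[1]101_   read 1 → write _, move +1, go to s0
s0 | ___[1]01_   read 1 → write _, move +1, go to s0
s0 | ____[0]1_   read 0 → write 1, move +1, go to s1
s1 | ____1[1]_   read 1 → write 1, move -1, go to s1
s1 | ____[1]1_   read 1 → write 1, move -1, go to s1
s1 | ___[_]11_   read _ → write _, move +1, go to s0
s0 | ____[1]1_   read 1 → write _, move +1, go to s0
s0 | _____[1]_   read 1 → write _, move +1, go to s0
s0 | ______[_]
Cell 4 holds _ when M halts.

_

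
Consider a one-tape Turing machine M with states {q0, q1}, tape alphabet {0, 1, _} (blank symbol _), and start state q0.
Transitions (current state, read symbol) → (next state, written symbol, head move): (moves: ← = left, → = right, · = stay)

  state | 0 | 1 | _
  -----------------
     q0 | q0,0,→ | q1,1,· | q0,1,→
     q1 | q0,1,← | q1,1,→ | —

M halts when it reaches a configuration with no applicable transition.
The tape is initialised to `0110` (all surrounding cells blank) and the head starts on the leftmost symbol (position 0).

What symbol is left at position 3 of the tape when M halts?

state=q0 head=0 tape=[0]110_   (q0,0)→(q0,0,→)
state=q0 head=1 tape=0[1]10_   (q0,1)→(q1,1,·)
state=q1 head=1 tape=0[1]10_   (q1,1)→(q1,1,→)
state=q1 head=2 tape=01[1]0_   (q1,1)→(q1,1,→)
state=q1 head=3 tape=011[0]_   (q1,0)→(q0,1,←)
state=q0 head=2 tape=01[1]1_   (q0,1)→(q1,1,·)
state=q1 head=2 tape=01[1]1_   (q1,1)→(q1,1,→)
state=q1 head=3 tape=011[1]_   (q1,1)→(q1,1,→)
state=q1 head=4 tape=0111[_]
Cell 3 holds 1 when M halts.

1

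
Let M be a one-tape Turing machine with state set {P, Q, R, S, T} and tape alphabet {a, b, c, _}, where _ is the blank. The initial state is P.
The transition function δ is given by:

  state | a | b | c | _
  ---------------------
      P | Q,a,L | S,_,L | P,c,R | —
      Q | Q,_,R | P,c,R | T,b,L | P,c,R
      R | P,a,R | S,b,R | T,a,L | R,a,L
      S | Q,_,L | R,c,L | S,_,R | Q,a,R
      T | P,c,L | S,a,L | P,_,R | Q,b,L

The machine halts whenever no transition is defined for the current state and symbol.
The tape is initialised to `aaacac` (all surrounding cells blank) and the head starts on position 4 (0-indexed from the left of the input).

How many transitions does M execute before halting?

state=P head=4 tape=aaac[a]c__   (P,a)→(Q,a,L)
state=Q head=3 tape=aaa[c]ac__   (Q,c)→(T,b,L)
state=T head=2 tape=aa[a]bac__   (T,a)→(P,c,L)
state=P head=1 tape=a[a]cbac__   (P,a)→(Q,a,L)
state=Q head=0 tape=[a]acbac__   (Q,a)→(Q,_,R)
state=Q head=1 tape=_[a]cbac__   (Q,a)→(Q,_,R)
state=Q head=2 tape=__[c]bac__   (Q,c)→(T,b,L)
state=T head=1 tape=_[_]bbac__   (T,_)→(Q,b,L)
state=Q head=0 tape=[_]bbbac__   (Q,_)→(P,c,R)
state=P head=1 tape=c[b]bbac__   (P,b)→(S,_,L)
state=S head=0 tape=[c]_bbac__   (S,c)→(S,_,R)
state=S head=1 tape=_[_]bbac__   (S,_)→(Q,a,R)
state=Q head=2 tape=_a[b]bac__   (Q,b)→(P,c,R)
state=P head=3 tape=_ac[b]ac__   (P,b)→(S,_,L)
state=S head=2 tape=_a[c]_ac__   (S,c)→(S,_,R)
state=S head=3 tape=_a_[_]ac__   (S,_)→(Q,a,R)
state=Q head=4 tape=_a_a[a]c__   (Q,a)→(Q,_,R)
state=Q head=5 tape=_a_a_[c]__   (Q,c)→(T,b,L)
state=T head=4 tape=_a_a[_]b__   (T,_)→(Q,b,L)
state=Q head=3 tape=_a_[a]bb__   (Q,a)→(Q,_,R)
state=Q head=4 tape=_a__[b]b__   (Q,b)→(P,c,R)
state=P head=5 tape=_a__c[b]__   (P,b)→(S,_,L)
state=S head=4 tape=_a__[c]___   (S,c)→(S,_,R)
state=S head=5 tape=_a___[_]__   (S,_)→(Q,a,R)
state=Q head=6 tape=_a___a[_]_   (Q,_)→(P,c,R)
state=P head=7 tape=_a___ac[_]
M halts after 25 transitions.

25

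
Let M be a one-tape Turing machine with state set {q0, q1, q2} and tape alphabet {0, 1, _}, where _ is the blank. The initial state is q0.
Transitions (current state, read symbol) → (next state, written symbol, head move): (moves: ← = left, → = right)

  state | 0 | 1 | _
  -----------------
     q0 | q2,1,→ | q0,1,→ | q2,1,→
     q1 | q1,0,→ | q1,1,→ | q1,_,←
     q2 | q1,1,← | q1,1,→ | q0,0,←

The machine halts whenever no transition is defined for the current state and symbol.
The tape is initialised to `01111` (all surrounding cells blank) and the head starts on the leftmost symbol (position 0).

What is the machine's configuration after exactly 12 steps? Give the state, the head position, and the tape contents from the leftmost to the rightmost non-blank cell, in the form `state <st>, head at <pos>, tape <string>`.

state q1, head at 4, tape 11111

state=q0 head=0 tape=[0]1111_   (q0,0)→(q2,1,→)
state=q2 head=1 tape=1[1]111_   (q2,1)→(q1,1,→)
state=q1 head=2 tape=11[1]11_   (q1,1)→(q1,1,→)
state=q1 head=3 tape=111[1]1_   (q1,1)→(q1,1,→)
state=q1 head=4 tape=1111[1]_   (q1,1)→(q1,1,→)
state=q1 head=5 tape=11111[_]   (q1,_)→(q1,_,←)
state=q1 head=4 tape=1111[1]_   (q1,1)→(q1,1,→)
state=q1 head=5 tape=11111[_]   (q1,_)→(q1,_,←)
state=q1 head=4 tape=1111[1]_   (q1,1)→(q1,1,→)
state=q1 head=5 tape=11111[_]   (q1,_)→(q1,_,←)
state=q1 head=4 tape=1111[1]_   (q1,1)→(q1,1,→)
state=q1 head=5 tape=11111[_]   (q1,_)→(q1,_,←)
state=q1 head=4 tape=1111[1]_
After 12 steps: state q1, head at 4, tape 11111.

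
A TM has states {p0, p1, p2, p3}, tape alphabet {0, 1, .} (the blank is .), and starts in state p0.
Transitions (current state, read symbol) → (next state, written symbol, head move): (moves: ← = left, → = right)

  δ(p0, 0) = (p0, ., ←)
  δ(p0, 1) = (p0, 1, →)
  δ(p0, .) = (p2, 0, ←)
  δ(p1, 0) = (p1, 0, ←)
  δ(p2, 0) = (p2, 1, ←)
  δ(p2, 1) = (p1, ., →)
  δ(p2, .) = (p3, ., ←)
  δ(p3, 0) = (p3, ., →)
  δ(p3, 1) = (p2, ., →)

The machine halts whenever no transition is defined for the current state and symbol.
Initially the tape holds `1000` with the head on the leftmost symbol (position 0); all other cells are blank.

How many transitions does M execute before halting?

6

state=p0 head=0 tape=[1]000   (p0,1)→(p0,1,→)
state=p0 head=1 tape=1[0]00   (p0,0)→(p0,.,←)
state=p0 head=0 tape=[1].00   (p0,1)→(p0,1,→)
state=p0 head=1 tape=1[.]00   (p0,.)→(p2,0,←)
state=p2 head=0 tape=[1]000   (p2,1)→(p1,.,→)
state=p1 head=1 tape=.[0]00   (p1,0)→(p1,0,←)
state=p1 head=0 tape=[.]000
M halts after 6 transitions.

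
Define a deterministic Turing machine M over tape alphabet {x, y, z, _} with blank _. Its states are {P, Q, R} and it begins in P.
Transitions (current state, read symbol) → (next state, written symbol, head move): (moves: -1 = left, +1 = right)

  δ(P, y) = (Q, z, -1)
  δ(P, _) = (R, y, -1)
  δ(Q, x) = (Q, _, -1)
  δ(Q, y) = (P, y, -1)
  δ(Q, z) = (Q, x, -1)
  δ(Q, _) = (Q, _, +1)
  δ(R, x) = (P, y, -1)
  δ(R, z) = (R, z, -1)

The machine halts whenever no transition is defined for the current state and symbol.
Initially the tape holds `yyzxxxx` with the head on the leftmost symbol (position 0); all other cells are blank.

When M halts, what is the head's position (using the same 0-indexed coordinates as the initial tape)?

-1

P | _[y]yzxxxx   read y → write z, move -1, go to Q
Q | [_]zyzxxxx   read _ → write _, move +1, go to Q
Q | _[z]yzxxxx   read z → write x, move -1, go to Q
Q | [_]xyzxxxx   read _ → write _, move +1, go to Q
Q | _[x]yzxxxx   read x → write _, move -1, go to Q
Q | [_]_yzxxxx   read _ → write _, move +1, go to Q
Q | _[_]yzxxxx   read _ → write _, move +1, go to Q
Q | __[y]zxxxx   read y → write y, move -1, go to P
P | _[_]yzxxxx   read _ → write y, move -1, go to R
R | [_]yyzxxxx
At halt the head is at cell -1.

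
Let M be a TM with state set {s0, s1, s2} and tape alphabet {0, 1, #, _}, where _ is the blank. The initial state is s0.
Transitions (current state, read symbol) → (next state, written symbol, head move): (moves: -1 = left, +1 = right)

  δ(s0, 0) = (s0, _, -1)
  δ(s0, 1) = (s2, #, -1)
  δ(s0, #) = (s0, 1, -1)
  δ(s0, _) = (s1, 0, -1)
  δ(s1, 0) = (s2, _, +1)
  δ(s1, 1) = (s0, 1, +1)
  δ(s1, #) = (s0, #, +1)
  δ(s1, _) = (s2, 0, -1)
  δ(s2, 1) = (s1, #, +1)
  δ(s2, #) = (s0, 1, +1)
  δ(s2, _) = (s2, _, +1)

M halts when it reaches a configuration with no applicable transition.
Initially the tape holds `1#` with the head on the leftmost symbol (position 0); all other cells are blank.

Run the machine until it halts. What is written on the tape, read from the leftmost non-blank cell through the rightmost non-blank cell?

s0 | ___[1]#_   read 1 → write #, move -1, go to s2
s2 | __[_]##_   read _ → write _, move +1, go to s2
s2 | ___[#]#_   read # → write 1, move +1, go to s0
s0 | ___1[#]_   read # → write 1, move -1, go to s0
s0 | ___[1]1_   read 1 → write #, move -1, go to s2
s2 | __[_]#1_   read _ → write _, move +1, go to s2
s2 | ___[#]1_   read # → write 1, move +1, go to s0
s0 | ___1[1]_   read 1 → write #, move -1, go to s2
s2 | ___[1]#_   read 1 → write #, move +1, go to s1
s1 | ___#[#]_   read # → write #, move +1, go to s0
s0 | ___##[_]   read _ → write 0, move -1, go to s1
s1 | ___#[#]0   read # → write #, move +1, go to s0
s0 | ___##[0]   read 0 → write _, move -1, go to s0
s0 | ___#[#]_   read # → write 1, move -1, go to s0
s0 | ___[#]1_   read # → write 1, move -1, go to s0
s0 | __[_]11_   read _ → write 0, move -1, go to s1
s1 | _[_]011_   read _ → write 0, move -1, go to s2
s2 | [_]0011_   read _ → write _, move +1, go to s2
s2 | _[0]011_
The non-blank tape span at halt is 0011.

0011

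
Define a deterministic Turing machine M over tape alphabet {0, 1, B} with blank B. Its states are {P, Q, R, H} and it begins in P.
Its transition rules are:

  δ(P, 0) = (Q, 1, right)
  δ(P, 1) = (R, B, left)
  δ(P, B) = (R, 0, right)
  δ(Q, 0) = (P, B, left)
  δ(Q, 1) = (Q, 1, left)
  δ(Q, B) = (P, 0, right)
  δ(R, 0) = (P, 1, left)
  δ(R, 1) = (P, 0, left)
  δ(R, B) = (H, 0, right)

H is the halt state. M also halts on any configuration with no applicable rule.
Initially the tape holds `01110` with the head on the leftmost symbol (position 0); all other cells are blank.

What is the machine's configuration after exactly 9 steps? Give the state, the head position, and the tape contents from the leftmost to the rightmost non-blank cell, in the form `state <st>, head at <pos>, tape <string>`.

P | BB[0]1110   read 0 → write 1, move right, go to Q
Q | BB1[1]110   read 1 → write 1, move left, go to Q
Q | BB[1]1110   read 1 → write 1, move left, go to Q
Q | B[B]11110   read B → write 0, move right, go to P
P | B0[1]1110   read 1 → write B, move left, go to R
R | B[0]B1110   read 0 → write 1, move left, go to P
P | [B]1B1110   read B → write 0, move right, go to R
R | 0[1]B1110   read 1 → write 0, move left, go to P
P | [0]0B1110   read 0 → write 1, move right, go to Q
Q | 1[0]B1110
After 9 steps: state Q, head at -1, tape 10B1110.

state Q, head at -1, tape 10B1110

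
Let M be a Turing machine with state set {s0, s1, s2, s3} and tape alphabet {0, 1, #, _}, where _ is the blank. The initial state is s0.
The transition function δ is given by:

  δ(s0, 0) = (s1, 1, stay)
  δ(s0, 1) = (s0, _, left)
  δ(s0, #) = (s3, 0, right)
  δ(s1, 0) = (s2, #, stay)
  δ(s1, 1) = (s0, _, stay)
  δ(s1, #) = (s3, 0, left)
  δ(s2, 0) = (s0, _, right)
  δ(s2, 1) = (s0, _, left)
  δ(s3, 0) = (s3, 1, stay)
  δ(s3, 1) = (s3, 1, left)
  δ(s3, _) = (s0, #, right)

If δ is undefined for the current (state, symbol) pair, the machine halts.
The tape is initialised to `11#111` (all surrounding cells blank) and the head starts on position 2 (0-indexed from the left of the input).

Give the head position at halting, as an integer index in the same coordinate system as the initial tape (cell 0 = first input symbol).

state=s0 head=2 tape=_11[#]111_   (s0,#)→(s3,0,right)
state=s3 head=3 tape=_110[1]11_   (s3,1)→(s3,1,left)
state=s3 head=2 tape=_11[0]111_   (s3,0)→(s3,1,stay)
state=s3 head=2 tape=_11[1]111_   (s3,1)→(s3,1,left)
state=s3 head=1 tape=_1[1]1111_   (s3,1)→(s3,1,left)
state=s3 head=0 tape=_[1]11111_   (s3,1)→(s3,1,left)
state=s3 head=-1 tape=[_]111111_   (s3,_)→(s0,#,right)
state=s0 head=0 tape=#[1]11111_   (s0,1)→(s0,_,left)
state=s0 head=-1 tape=[#]_11111_   (s0,#)→(s3,0,right)
state=s3 head=0 tape=0[_]11111_   (s3,_)→(s0,#,right)
state=s0 head=1 tape=0#[1]1111_   (s0,1)→(s0,_,left)
state=s0 head=0 tape=0[#]_1111_   (s0,#)→(s3,0,right)
state=s3 head=1 tape=00[_]1111_   (s3,_)→(s0,#,right)
state=s0 head=2 tape=00#[1]111_   (s0,1)→(s0,_,left)
state=s0 head=1 tape=00[#]_111_   (s0,#)→(s3,0,right)
state=s3 head=2 tape=000[_]111_   (s3,_)→(s0,#,right)
state=s0 head=3 tape=000#[1]11_   (s0,1)→(s0,_,left)
state=s0 head=2 tape=000[#]_11_   (s0,#)→(s3,0,right)
state=s3 head=3 tape=0000[_]11_   (s3,_)→(s0,#,right)
state=s0 head=4 tape=0000#[1]1_   (s0,1)→(s0,_,left)
state=s0 head=3 tape=0000[#]_1_   (s0,#)→(s3,0,right)
state=s3 head=4 tape=00000[_]1_   (s3,_)→(s0,#,right)
state=s0 head=5 tape=00000#[1]_   (s0,1)→(s0,_,left)
state=s0 head=4 tape=00000[#]__   (s0,#)→(s3,0,right)
state=s3 head=5 tape=000000[_]_   (s3,_)→(s0,#,right)
state=s0 head=6 tape=000000#[_]
At halt the head is at cell 6.

6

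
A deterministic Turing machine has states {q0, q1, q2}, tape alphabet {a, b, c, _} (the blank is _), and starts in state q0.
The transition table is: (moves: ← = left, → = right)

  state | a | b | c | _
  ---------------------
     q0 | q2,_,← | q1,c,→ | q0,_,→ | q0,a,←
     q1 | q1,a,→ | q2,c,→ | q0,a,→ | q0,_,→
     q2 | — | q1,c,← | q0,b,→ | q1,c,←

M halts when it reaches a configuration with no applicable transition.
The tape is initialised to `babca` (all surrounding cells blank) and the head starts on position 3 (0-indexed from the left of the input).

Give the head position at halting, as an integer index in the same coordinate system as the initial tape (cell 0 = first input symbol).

q0 | bab[c]a____   read c → write _, move →, go to q0
q0 | bab_[a]____   read a → write _, move ←, go to q2
q2 | bab[_]_____   read _ → write c, move ←, go to q1
q1 | ba[b]c_____   read b → write c, move →, go to q2
q2 | bac[c]_____   read c → write b, move →, go to q0
q0 | bacb[_]____   read _ → write a, move ←, go to q0
q0 | bac[b]a____   read b → write c, move →, go to q1
q1 | bacc[a]____   read a → write a, move →, go to q1
q1 | bacca[_]___   read _ → write _, move →, go to q0
q0 | bacca_[_]__   read _ → write a, move ←, go to q0
q0 | bacca[_]a__   read _ → write a, move ←, go to q0
q0 | bacc[a]aa__   read a → write _, move ←, go to q2
q2 | bac[c]_aa__   read c → write b, move →, go to q0
q0 | bacb[_]aa__   read _ → write a, move ←, go to q0
q0 | bac[b]aaa__   read b → write c, move →, go to q1
q1 | bacc[a]aa__   read a → write a, move →, go to q1
q1 | bacca[a]a__   read a → write a, move →, go to q1
q1 | baccaa[a]__   read a → write a, move →, go to q1
q1 | baccaaa[_]_   read _ → write _, move →, go to q0
q0 | baccaaa_[_]   read _ → write a, move ←, go to q0
q0 | baccaaa[_]a   read _ → write a, move ←, go to q0
q0 | baccaa[a]aa   read a → write _, move ←, go to q2
q2 | bacca[a]_aa
At halt the head is at cell 5.

5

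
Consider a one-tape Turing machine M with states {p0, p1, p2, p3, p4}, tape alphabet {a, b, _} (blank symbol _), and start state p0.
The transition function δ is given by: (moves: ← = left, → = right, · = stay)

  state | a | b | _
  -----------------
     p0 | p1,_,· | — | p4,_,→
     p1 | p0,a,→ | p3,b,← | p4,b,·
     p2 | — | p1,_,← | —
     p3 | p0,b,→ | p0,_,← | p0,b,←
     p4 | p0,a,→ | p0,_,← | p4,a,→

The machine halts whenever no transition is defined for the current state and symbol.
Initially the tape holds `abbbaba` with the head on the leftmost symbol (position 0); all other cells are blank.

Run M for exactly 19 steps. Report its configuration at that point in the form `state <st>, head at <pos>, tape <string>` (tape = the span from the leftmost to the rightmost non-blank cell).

state p0, head at -1, tape baba

state=p0 head=0 tape=_[a]bbbaba   (p0,a)→(p1,_,·)
state=p1 head=0 tape=_[_]bbbaba   (p1,_)→(p4,b,·)
state=p4 head=0 tape=_[b]bbbaba   (p4,b)→(p0,_,←)
state=p0 head=-1 tape=[_]_bbbaba   (p0,_)→(p4,_,→)
state=p4 head=0 tape=_[_]bbbaba   (p4,_)→(p4,a,→)
state=p4 head=1 tape=_a[b]bbaba   (p4,b)→(p0,_,←)
state=p0 head=0 tape=_[a]_bbaba   (p0,a)→(p1,_,·)
state=p1 head=0 tape=_[_]_bbaba   (p1,_)→(p4,b,·)
state=p4 head=0 tape=_[b]_bbaba   (p4,b)→(p0,_,←)
state=p0 head=-1 tape=[_]__bbaba   (p0,_)→(p4,_,→)
state=p4 head=0 tape=_[_]_bbaba   (p4,_)→(p4,a,→)
state=p4 head=1 tape=_a[_]bbaba   (p4,_)→(p4,a,→)
state=p4 head=2 tape=_aa[b]baba   (p4,b)→(p0,_,←)
state=p0 head=1 tape=_a[a]_baba   (p0,a)→(p1,_,·)
state=p1 head=1 tape=_a[_]_baba   (p1,_)→(p4,b,·)
state=p4 head=1 tape=_a[b]_baba   (p4,b)→(p0,_,←)
state=p0 head=0 tape=_[a]__baba   (p0,a)→(p1,_,·)
state=p1 head=0 tape=_[_]__baba   (p1,_)→(p4,b,·)
state=p4 head=0 tape=_[b]__baba   (p4,b)→(p0,_,←)
state=p0 head=-1 tape=[_]___baba
After 19 steps: state p0, head at -1, tape baba.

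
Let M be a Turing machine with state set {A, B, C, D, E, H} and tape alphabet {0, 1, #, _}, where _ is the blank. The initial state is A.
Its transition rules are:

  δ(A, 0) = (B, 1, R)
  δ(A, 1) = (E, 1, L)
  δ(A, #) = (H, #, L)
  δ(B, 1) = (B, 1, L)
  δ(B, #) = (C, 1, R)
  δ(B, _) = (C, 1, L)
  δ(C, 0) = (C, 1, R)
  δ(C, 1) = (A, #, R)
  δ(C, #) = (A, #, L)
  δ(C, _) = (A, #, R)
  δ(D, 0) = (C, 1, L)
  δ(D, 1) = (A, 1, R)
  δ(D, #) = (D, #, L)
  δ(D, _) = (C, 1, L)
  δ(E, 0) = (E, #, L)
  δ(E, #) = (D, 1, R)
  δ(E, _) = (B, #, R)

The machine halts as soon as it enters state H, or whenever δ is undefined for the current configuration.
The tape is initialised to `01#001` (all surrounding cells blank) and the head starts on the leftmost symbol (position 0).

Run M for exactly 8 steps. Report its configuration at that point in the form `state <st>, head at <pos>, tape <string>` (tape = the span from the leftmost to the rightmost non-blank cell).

state=A head=0 tape=__[0]1#001   (A,0)→(B,1,R)
state=B head=1 tape=__1[1]#001   (B,1)→(B,1,L)
state=B head=0 tape=__[1]1#001   (B,1)→(B,1,L)
state=B head=-1 tape=_[_]11#001   (B,_)→(C,1,L)
state=C head=-2 tape=[_]111#001   (C,_)→(A,#,R)
state=A head=-1 tape=#[1]11#001   (A,1)→(E,1,L)
state=E head=-2 tape=[#]111#001   (E,#)→(D,1,R)
state=D head=-1 tape=1[1]11#001   (D,1)→(A,1,R)
state=A head=0 tape=11[1]1#001
After 8 steps: state A, head at 0, tape 1111#001.

state A, head at 0, tape 1111#001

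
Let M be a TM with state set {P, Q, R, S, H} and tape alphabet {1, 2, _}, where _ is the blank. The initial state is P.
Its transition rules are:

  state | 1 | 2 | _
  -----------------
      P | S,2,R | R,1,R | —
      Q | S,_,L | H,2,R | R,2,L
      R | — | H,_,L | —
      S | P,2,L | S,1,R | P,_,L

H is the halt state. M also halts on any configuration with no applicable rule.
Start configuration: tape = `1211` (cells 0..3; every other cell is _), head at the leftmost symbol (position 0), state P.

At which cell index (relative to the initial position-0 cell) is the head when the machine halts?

4

P | [1]211_   read 1 → write 2, move R, go to S
S | 2[2]11_   read 2 → write 1, move R, go to S
S | 21[1]1_   read 1 → write 2, move L, go to P
P | 2[1]21_   read 1 → write 2, move R, go to S
S | 22[2]1_   read 2 → write 1, move R, go to S
S | 221[1]_   read 1 → write 2, move L, go to P
P | 22[1]2_   read 1 → write 2, move R, go to S
S | 222[2]_   read 2 → write 1, move R, go to S
S | 2221[_]   read _ → write _, move L, go to P
P | 222[1]_   read 1 → write 2, move R, go to S
S | 2222[_]   read _ → write _, move L, go to P
P | 222[2]_   read 2 → write 1, move R, go to R
R | 2221[_]
At halt the head is at cell 4.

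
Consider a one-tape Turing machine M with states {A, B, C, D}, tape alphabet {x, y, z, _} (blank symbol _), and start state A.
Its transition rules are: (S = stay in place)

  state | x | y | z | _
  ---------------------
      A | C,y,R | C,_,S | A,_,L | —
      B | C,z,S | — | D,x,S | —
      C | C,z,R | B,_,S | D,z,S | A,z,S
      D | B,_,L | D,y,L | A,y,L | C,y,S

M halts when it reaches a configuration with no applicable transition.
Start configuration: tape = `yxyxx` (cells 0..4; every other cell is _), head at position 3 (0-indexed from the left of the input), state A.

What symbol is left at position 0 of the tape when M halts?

state=A head=3 tape=_yxy[x]x_   (A,x)→(C,y,R)
state=C head=4 tape=_yxyy[x]_   (C,x)→(C,z,R)
state=C head=5 tape=_yxyyz[_]   (C,_)→(A,z,S)
state=A head=5 tape=_yxyyz[z]   (A,z)→(A,_,L)
state=A head=4 tape=_yxyy[z]_   (A,z)→(A,_,L)
state=A head=3 tape=_yxy[y]__   (A,y)→(C,_,S)
state=C head=3 tape=_yxy[_]__   (C,_)→(A,z,S)
state=A head=3 tape=_yxy[z]__   (A,z)→(A,_,L)
state=A head=2 tape=_yx[y]___   (A,y)→(C,_,S)
state=C head=2 tape=_yx[_]___   (C,_)→(A,z,S)
state=A head=2 tape=_yx[z]___   (A,z)→(A,_,L)
state=A head=1 tape=_y[x]____   (A,x)→(C,y,R)
state=C head=2 tape=_yy[_]___   (C,_)→(A,z,S)
state=A head=2 tape=_yy[z]___   (A,z)→(A,_,L)
state=A head=1 tape=_y[y]____   (A,y)→(C,_,S)
state=C head=1 tape=_y[_]____   (C,_)→(A,z,S)
state=A head=1 tape=_y[z]____   (A,z)→(A,_,L)
state=A head=0 tape=_[y]_____   (A,y)→(C,_,S)
state=C head=0 tape=_[_]_____   (C,_)→(A,z,S)
state=A head=0 tape=_[z]_____   (A,z)→(A,_,L)
state=A head=-1 tape=[_]______
Cell 0 holds _ when M halts.

_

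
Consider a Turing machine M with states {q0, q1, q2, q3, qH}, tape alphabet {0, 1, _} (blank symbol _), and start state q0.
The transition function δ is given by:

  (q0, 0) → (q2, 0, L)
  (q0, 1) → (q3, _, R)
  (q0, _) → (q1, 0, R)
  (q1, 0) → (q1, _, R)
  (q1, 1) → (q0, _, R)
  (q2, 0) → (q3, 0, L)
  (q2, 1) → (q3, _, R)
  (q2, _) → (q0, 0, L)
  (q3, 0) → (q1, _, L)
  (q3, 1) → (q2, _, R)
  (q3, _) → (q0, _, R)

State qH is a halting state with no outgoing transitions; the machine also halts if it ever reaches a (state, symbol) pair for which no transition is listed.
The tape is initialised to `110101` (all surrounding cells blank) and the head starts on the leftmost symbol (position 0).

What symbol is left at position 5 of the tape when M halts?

_

q0 | [1]10101__   read 1 → write _, move R, go to q3
q3 | _[1]0101__   read 1 → write _, move R, go to q2
q2 | __[0]101__   read 0 → write 0, move L, go to q3
q3 | _[_]0101__   read _ → write _, move R, go to q0
q0 | __[0]101__   read 0 → write 0, move L, go to q2
q2 | _[_]0101__   read _ → write 0, move L, go to q0
q0 | [_]00101__   read _ → write 0, move R, go to q1
q1 | 0[0]0101__   read 0 → write _, move R, go to q1
q1 | 0_[0]101__   read 0 → write _, move R, go to q1
q1 | 0__[1]01__   read 1 → write _, move R, go to q0
q0 | 0___[0]1__   read 0 → write 0, move L, go to q2
q2 | 0__[_]01__   read _ → write 0, move L, go to q0
q0 | 0_[_]001__   read _ → write 0, move R, go to q1
q1 | 0_0[0]01__   read 0 → write _, move R, go to q1
q1 | 0_0_[0]1__   read 0 → write _, move R, go to q1
q1 | 0_0__[1]__   read 1 → write _, move R, go to q0
q0 | 0_0___[_]_   read _ → write 0, move R, go to q1
q1 | 0_0___0[_]
Cell 5 holds _ when M halts.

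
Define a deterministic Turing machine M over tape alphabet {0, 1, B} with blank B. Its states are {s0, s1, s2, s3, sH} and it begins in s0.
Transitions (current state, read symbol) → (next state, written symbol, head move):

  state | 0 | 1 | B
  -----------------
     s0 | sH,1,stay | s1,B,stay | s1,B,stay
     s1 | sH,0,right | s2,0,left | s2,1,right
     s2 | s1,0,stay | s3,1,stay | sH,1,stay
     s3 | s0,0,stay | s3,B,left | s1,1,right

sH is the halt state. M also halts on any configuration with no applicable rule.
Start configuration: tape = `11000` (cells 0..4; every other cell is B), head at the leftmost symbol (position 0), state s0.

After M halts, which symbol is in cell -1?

state=s0 head=0 tape=B[1]1000   (s0,1)→(s1,B,stay)
state=s1 head=0 tape=B[B]1000   (s1,B)→(s2,1,right)
state=s2 head=1 tape=B1[1]000   (s2,1)→(s3,1,stay)
state=s3 head=1 tape=B1[1]000   (s3,1)→(s3,B,left)
state=s3 head=0 tape=B[1]B000   (s3,1)→(s3,B,left)
state=s3 head=-1 tape=[B]BB000   (s3,B)→(s1,1,right)
state=s1 head=0 tape=1[B]B000   (s1,B)→(s2,1,right)
state=s2 head=1 tape=11[B]000   (s2,B)→(sH,1,stay)
state=sH head=1 tape=11[1]000
Cell -1 holds 1 when M halts.

1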